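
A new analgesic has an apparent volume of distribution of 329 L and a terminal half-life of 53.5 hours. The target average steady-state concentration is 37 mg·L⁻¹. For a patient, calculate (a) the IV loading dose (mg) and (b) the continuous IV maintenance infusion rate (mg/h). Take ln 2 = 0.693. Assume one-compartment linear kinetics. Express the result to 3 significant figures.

LD = Vd × C = 329.0 × 37 = 12170 mg
CL = 0.693 × Vd / t½ = 0.693 × 329.0 / 53.5 = 4.262 L/h
Infusion rate = CL × Css = 4.262 × 37 = 157.7 mg/h

(a) 12200 mg; (b) 158 mg/h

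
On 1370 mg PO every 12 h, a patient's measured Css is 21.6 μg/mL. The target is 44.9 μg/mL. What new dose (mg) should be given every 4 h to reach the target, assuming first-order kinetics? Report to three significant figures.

With linear kinetics, Css is proportional to dose rate (D/τ) at fixed clearance.
D₂ = D₁ × (Css,target / Css,current) × (τ₂/τ₁) = 1370 × (44.9/21.6) × (4/12) = 949.3 mg

949 mg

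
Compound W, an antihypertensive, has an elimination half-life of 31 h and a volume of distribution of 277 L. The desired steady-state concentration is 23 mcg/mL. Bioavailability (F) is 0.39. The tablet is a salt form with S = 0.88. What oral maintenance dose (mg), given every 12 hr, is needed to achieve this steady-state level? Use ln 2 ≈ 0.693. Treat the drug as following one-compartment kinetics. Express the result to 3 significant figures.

4980 mg

CL = ln 2 · Vd / t½ = 0.693 × 277.0 / 31 = 6.192 L/h
D = CL × Css × τ / F / S = 6.192 × 23 × 12 / 0.39 / 0.88 = 4980 mg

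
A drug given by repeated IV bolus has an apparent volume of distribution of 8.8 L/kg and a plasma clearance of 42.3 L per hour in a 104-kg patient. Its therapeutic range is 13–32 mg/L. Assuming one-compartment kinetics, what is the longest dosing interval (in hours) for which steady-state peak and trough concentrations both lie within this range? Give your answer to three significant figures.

Vd(total) = 104 kg × 8.8 L/kg = 915.2 L
k = CL / Vd = 42.30 / 915.2 = 0.04622 h⁻¹
Between IV bolus doses, concentration decays as C = C₀·e^(−kτ), so C_peak/C_trough = e^(kτ).
τ_max = ln(C_peak/C_trough) / k = ln(32/13) / 0.04622 = 0.9008 / 0.04622 = 19.49 h

19.5 h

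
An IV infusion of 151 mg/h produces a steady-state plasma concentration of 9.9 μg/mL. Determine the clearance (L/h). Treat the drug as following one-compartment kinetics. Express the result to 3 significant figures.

15.3 L/h

At steady state, infusion rate = CL × Css, so CL = rate / Css.
CL = 151 / 9.9 = 15.25 L/h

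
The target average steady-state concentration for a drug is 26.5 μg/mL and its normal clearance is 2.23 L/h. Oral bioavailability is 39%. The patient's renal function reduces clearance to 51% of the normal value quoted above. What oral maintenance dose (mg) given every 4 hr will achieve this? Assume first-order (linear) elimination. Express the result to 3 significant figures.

309 mg

Patient clearance = 0.51 × 2.230 = 1.137 L/h
At steady state, dose per interval replaces the amount cleared in that interval: F·D/τ = CL·Css.
D = CL × Css × τ / F = 1.137 × 26.5 × 4 / 0.39 = 309.0 mg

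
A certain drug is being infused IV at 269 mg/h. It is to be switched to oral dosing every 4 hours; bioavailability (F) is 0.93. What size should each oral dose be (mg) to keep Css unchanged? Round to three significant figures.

To maintain the same Css, the systemic dosing rate must be unchanged: F·D/τ = infusion rate.
D = rate × τ / F = 269 × 4 / 0.93 = 1157 mg

1160 mg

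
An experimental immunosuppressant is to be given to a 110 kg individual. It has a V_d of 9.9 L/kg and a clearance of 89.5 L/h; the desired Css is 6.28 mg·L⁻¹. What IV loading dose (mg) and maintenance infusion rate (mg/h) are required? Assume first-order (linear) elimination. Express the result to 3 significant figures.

Vd(total) = 110 kg × 9.9 L/kg = 1089 L
Loading dose = Vd × C = 1089 × 6.28 = 6839 mg
Maintenance infusion rate = CL × Css = 89.50 × 6.28 = 562.1 mg/h

(a) 6840 mg; (b) 562 mg/h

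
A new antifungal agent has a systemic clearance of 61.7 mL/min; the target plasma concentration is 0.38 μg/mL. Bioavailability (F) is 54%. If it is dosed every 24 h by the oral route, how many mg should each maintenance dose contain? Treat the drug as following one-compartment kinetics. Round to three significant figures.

CL = 61.7 mL/min = 61.7 × 0.06 = 3.702 L/h
At steady state, dose per interval replaces the amount cleared in that interval: F·D/τ = CL·Css.
D = CL × Css × τ / F = 3.702 × 0.38 × 24 / 0.54 = 62.52 mg

62.5 mg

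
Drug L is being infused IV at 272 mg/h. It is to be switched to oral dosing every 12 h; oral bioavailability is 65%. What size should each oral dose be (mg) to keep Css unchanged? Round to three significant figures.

5020 mg

To maintain the same Css, the systemic dosing rate must be unchanged: F·D/τ = infusion rate.
D = rate × τ / F = 272 × 12 / 0.65 = 5022 mg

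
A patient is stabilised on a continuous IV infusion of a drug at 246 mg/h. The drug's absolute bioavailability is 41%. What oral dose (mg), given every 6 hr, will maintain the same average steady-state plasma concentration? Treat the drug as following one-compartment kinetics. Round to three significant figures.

3600 mg

To maintain the same Css, the systemic dosing rate must be unchanged: F·D/τ = infusion rate.
D = rate × τ / F = 246 × 6 / 0.41 = 3600 mg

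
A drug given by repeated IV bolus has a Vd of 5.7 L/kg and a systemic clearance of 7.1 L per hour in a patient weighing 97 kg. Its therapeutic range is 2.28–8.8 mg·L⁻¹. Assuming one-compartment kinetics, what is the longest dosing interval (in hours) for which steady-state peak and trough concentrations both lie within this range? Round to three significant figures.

105 h

Vd(total) = 97 kg × 5.7 L/kg = 552.9 L
k = CL / Vd = 7.100 / 552.9 = 0.01284 h⁻¹
Between IV bolus doses, concentration decays as C = C₀·e^(−kτ), so C_peak/C_trough = e^(kτ).
τ_max = ln(C_peak/C_trough) / k = ln(8.8/2.28) / 0.01284 = 1.351 / 0.01284 = 105.2 h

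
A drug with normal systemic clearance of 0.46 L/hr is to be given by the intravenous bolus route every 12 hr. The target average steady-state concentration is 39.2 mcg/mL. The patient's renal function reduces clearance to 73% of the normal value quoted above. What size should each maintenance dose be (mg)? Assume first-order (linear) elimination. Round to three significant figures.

158 mg

Patient clearance = 0.73 × 0.4600 = 0.3358 L/h
At steady state, dose per interval replaces the amount cleared in that interval: D/τ = CL·Css.
D = CL × Css × τ = 0.3358 × 39.2 × 12 = 158.0 mg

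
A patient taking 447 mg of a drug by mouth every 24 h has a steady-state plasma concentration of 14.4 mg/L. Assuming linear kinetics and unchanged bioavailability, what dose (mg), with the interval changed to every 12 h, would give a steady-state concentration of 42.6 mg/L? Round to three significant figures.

661 mg

For first-order elimination, Css ∝ F·D/(CL·τ); F and CL are unchanged, so Css ∝ D/τ.
D₂ = D₁ × (Css,target / Css,current) × (τ₂/τ₁) = 447 × (42.6/14.4) × (12/24) = 661.2 mg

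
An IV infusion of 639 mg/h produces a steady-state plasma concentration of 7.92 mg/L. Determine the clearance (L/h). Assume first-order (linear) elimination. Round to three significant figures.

At steady state, infusion rate = CL × Css, so CL = rate / Css.
CL = 639 / 7.92 = 80.68 L/h

80.7 L/h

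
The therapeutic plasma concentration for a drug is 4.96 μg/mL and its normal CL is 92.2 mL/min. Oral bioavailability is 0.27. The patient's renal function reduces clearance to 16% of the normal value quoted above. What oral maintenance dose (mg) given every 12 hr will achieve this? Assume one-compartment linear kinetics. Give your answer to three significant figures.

195 mg

Convert clearance: 92.2 mL/min × 60 min/h ÷ 1000 mL/L = 5.532 L/h
Patient clearance = 0.16 × 5.532 = 0.8851 L/h
D = CL × Css × τ / F = 0.8851 × 4.96 × 12 / 0.27 = 195.1 mg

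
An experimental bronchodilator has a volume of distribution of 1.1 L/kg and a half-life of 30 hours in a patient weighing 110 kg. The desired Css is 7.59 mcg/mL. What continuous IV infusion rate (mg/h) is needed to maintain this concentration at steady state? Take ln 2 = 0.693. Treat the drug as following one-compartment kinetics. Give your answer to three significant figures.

21.2 mg/h

Vd(total) = 110 kg × 1.1 L/kg = 121.0 L
CL = ln 2 · Vd / t½ = 0.693 × 121.0 / 30 = 2.795 L/h
Infusion rate = CL × Css = 2.795 × 7.59 = 21.21 mg/h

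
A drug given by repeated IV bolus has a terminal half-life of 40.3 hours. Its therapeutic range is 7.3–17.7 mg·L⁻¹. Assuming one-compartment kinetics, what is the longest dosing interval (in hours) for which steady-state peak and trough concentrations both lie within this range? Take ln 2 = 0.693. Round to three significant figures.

51.5 h

k = 0.693 / t½ = 0.693 / 40.3 = 0.01720 h⁻¹
Between IV bolus doses, concentration decays as C = C₀·e^(−kτ), so C_peak/C_trough = e^(kτ).
τ_max = ln(C_peak/C_trough) / k = ln(17.7/7.3) / 0.01720 = 0.8857 / 0.01720 = 51.49 h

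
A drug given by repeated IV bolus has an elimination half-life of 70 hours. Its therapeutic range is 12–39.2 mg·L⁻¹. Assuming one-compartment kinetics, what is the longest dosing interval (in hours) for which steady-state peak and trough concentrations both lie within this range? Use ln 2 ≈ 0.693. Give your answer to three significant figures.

k = 0.693 / t½ = 0.693 / 70 = 0.009900 h⁻¹
Between IV bolus doses, concentration decays as C = C₀·e^(−kτ), so C_peak/C_trough = e^(kτ).
τ_max = ln(C_peak/C_trough) / k = ln(39.2/12) / 0.009900 = 1.184 / 0.009900 = 119.6 h

120 h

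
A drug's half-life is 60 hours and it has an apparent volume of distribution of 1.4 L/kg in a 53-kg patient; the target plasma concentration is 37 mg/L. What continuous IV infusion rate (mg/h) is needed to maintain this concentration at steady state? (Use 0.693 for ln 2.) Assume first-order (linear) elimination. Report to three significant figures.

31.7 mg/h

Vd(total) = 53 kg × 1.4 L/kg = 74.20 L
CL = 0.693 × Vd / t½ = 0.693 × 74.20 / 60 = 0.8570 L/h
Infusion rate = CL × Css = 0.8570 × 37 = 31.71 mg/h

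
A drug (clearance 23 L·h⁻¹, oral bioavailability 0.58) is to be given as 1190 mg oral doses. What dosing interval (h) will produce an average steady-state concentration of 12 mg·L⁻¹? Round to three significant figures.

F·D/τ = CL·Css → τ = F·D / (CL·Css).
τ = 0.58 × 1190 / (23 × 12) = 2.501 h

2.50 h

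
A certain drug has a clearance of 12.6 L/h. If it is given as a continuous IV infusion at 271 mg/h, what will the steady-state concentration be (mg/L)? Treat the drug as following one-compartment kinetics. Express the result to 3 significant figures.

Css = rate / CL = 271 / 12.60 = 21.51 mg/L

21.5 mg/L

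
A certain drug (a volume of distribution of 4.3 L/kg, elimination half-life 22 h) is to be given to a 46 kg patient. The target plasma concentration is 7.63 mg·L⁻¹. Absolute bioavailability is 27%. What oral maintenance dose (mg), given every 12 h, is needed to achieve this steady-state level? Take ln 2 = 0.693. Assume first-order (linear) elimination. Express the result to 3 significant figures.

2110 mg

Total Vd = 4.3 × 46 = 197.8 L
CL = 0.693 × Vd / t½ = 0.693 × 197.8 / 22 = 6.231 L/h
D = CL × Css × τ / F = 6.231 × 7.63 × 12 / 0.27 = 2113 mg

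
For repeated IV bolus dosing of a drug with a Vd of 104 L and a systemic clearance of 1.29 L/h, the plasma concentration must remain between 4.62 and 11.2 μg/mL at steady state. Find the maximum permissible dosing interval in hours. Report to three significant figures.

71.4 h

k = CL / Vd = 1.290 / 104.0 = 0.01240 h⁻¹
Between IV bolus doses, concentration decays as C = C₀·e^(−kτ), so C_peak/C_trough = e^(kτ).
τ_max = ln(C_peak/C_trough) / k = ln(11.2/4.62) / 0.01240 = 0.8855 / 0.01240 = 71.41 h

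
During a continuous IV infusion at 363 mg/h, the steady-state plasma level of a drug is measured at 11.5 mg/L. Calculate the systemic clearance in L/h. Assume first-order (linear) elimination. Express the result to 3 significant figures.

31.6 L/h

At steady state, infusion rate = CL × Css, so CL = rate / Css.
CL = 363 / 11.5 = 31.57 L/h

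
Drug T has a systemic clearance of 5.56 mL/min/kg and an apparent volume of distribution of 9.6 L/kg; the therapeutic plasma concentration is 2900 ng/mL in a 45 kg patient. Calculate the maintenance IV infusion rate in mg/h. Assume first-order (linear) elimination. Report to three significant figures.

CL = 5.56 mL/min/kg × 45 kg = 250.2 mL/min = 250.2 × 60/1000 = 15.01 L/h
C = 2900 ng/mL = 2.900 mg/L
Maintenance depends on clearance, not Vd — rate in must match rate out.
Rate = CL × Css = 15.01 × 2.9 = 43.53 mg/h

43.5 mg/h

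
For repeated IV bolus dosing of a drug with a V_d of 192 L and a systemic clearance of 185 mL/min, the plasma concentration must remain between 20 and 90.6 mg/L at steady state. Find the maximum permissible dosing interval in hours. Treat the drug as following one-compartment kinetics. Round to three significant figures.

CL = 185 mL/min × 60/1000 = 11.10 L/h
k = CL / Vd = 11.10 / 192.0 = 0.05781 h⁻¹
Between IV bolus doses, concentration decays as C = C₀·e^(−kτ), so C_peak/C_trough = e^(kτ).
τ_max = ln(C_peak/C_trough) / k = ln(90.6/20) / 0.05781 = 1.511 / 0.05781 = 26.14 h

26.1 h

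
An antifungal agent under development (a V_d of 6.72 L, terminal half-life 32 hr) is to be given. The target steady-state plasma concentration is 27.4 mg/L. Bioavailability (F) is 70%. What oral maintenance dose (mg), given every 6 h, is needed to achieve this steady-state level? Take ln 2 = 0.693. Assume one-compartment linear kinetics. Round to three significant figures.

34.2 mg

CL = 0.693 × Vd / t½ = 0.693 × 6.720 / 32 = 0.1455 L/h
D = CL × Css × τ / F = 0.1455 × 27.4 × 6 / 0.7 = 34.17 mg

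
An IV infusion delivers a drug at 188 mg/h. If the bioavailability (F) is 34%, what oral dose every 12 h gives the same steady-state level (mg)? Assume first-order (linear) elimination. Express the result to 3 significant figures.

To maintain the same Css, the systemic dosing rate must be unchanged: F·D/τ = infusion rate.
D = rate × τ / F = 188 × 12 / 0.34 = 6635 mg

6640 mg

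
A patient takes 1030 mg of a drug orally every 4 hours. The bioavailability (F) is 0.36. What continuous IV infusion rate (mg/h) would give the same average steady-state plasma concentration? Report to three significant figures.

92.7 mg/h

Equivalent systemic input: infusion rate = F·D/τ.
Rate = 0.36 × 1030 / 4 = 92.70 mg/h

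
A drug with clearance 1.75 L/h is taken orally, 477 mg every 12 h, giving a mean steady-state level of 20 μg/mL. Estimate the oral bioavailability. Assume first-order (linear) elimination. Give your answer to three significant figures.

F·D/τ = CL·Css at steady state → F = CL·Css·τ / D.
F = 1.75 × 20 × 12 / 477 = 0.881

0.881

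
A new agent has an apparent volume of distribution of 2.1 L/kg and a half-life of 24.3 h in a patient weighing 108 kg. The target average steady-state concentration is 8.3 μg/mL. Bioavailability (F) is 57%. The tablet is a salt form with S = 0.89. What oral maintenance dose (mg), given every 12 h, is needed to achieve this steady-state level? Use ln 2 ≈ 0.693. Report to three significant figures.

Total Vd = 2.1 × 108 = 226.8 L
k = 0.693/24.3 = 0.02852 h⁻¹, so CL = k·Vd = 0.02852 × 226.8 = 6.468 L/h
D = CL × Css × τ / F / S = 6.468 × 8.3 × 12 / 0.57 / 0.89 = 1270 mg

1270 mg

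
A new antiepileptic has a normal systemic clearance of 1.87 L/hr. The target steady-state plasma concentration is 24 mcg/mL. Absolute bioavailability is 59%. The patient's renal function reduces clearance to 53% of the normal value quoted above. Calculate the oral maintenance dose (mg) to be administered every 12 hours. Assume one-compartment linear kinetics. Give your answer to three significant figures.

Patient clearance = 0.53 × 1.870 = 0.9911 L/h
D = CL × Css × τ / F = 0.9911 × 24 × 12 / 0.59 = 483.8 mg

484 mg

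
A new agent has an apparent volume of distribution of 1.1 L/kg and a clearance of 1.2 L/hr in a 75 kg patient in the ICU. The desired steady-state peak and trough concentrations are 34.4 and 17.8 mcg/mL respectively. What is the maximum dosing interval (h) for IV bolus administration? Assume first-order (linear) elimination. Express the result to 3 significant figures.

Vd = 1.1 L/kg × 75 kg = 82.50 L
k = CL / Vd = 1.200 / 82.50 = 0.01455 h⁻¹
Between IV bolus doses, concentration decays as C = C₀·e^(−kτ), so C_peak/C_trough = e^(kτ).
τ_max = ln(C_peak/C_trough) / k = ln(34.4/17.8) / 0.01455 = 0.6589 / 0.01455 = 45.29 h

45.3 h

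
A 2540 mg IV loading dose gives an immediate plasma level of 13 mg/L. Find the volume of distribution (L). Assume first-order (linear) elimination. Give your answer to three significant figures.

Immediately after an IV bolus, C₀ = Dose / Vd, so Vd = Dose / C₀.
Vd = 2540 / 13 = 195.4 L

195 L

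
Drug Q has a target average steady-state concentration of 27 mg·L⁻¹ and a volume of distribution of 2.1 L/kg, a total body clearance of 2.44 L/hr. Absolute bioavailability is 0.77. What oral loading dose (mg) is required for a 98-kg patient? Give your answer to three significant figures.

7220 mg

Total Vd = 2.1 × 98 = 205.8 L
The loading dose fills Vd to the target concentration.
LD = Vd × C / F = 205.8 × 27.00 / 0.77 = 7216 mg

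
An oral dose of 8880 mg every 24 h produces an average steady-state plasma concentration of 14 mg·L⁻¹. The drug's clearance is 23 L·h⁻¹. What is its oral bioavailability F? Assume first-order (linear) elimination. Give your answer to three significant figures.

F·D/τ = CL·Css at steady state → F = CL·Css·τ / D.
F = 23 × 14 × 24 / 8880 = 0.870

0.870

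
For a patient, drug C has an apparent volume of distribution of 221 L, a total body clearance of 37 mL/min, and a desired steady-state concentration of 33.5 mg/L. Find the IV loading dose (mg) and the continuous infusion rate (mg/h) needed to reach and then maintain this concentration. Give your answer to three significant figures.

Loading dose = Vd × C = 221.0 × 33.5 = 7404 mg
CL = 37 mL/min × 60/1000 = 2.220 L/h
Maintenance: replace elimination → rate = CL × Css = 2.220 × 33.5 = 74.37 mg/h

(a) 7400 mg; (b) 74.4 mg/h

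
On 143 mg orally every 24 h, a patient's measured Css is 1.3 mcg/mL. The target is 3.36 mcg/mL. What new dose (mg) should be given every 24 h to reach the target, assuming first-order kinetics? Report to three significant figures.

For first-order elimination, Css ∝ F·D/(CL·τ); F and CL are unchanged, so Css ∝ D/τ.
D₂ = D₁ × (Css,target / Css,current) = 143 × 3.36/1.3 = 369.6 mg

370 mg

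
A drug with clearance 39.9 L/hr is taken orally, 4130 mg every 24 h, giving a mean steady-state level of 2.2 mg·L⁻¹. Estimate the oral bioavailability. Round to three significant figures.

0.510

F·D/τ = CL·Css at steady state → F = CL·Css·τ / D.
F = 39.9 × 2.2 × 24 / 4130 = 0.510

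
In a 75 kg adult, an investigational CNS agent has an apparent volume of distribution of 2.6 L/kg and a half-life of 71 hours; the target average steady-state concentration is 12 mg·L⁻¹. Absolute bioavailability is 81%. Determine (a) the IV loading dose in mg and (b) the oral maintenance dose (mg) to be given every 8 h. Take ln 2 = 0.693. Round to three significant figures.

(a) 2340 mg; (b) 226 mg

Total Vd = 2.6 × 75 = 195.0 L
LD = Vd × C = 195.0 × 12 = 2340 mg
CL = 0.693 × Vd / t½ = 0.693 × 195.0 / 71 = 1.903 L/h
D = CL × Css × τ / F = 1.903 × 12 × 8 / 0.81 = 225.5 mg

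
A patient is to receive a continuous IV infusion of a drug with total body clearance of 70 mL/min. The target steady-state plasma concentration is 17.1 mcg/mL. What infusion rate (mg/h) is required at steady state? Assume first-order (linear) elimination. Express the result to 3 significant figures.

71.8 mg/h

Convert clearance: 70 mL/min × 60 min/h ÷ 1000 mL/L = 4.200 L/h
Rate = CL × Css = 4.200 × 17.1 = 71.82 mg/h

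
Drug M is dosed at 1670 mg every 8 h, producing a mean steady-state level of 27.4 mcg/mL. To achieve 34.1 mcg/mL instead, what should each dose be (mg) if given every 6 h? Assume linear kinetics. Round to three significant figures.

For first-order elimination, Css ∝ F·D/(CL·τ); F and CL are unchanged, so Css ∝ D/τ.
D₂ = D₁ × (Css,target / Css,current) × (τ₂/τ₁) = 1670 × (34.1/27.4) × (6/8) = 1559 mg

1560 mg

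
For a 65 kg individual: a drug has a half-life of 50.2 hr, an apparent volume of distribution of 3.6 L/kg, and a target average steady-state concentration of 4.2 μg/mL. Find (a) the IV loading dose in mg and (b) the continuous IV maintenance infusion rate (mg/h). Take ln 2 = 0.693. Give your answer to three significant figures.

Vd(total) = 65 kg × 3.6 L/kg = 234.0 L
LD = Vd × C = 234.0 × 4.2 = 982.8 mg
CL = 0.693 × Vd / t½ = 0.693 × 234.0 / 50.2 = 3.230 L/h
Infusion rate = CL × Css = 3.230 × 4.2 = 13.57 mg/h

(a) 983 mg; (b) 13.6 mg/h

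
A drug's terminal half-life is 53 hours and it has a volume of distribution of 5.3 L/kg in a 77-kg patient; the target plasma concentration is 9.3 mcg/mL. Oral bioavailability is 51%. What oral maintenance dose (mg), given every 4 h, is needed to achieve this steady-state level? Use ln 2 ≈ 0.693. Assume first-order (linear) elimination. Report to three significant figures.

Vd = 5.3 L/kg × 77 kg = 408.1 L
CL = 0.693 × Vd / t½ = 0.693 × 408.1 / 53 = 5.336 L/h
D = CL × Css × τ / F = 5.336 × 9.3 × 4 / 0.51 = 389.2 mg

389 mg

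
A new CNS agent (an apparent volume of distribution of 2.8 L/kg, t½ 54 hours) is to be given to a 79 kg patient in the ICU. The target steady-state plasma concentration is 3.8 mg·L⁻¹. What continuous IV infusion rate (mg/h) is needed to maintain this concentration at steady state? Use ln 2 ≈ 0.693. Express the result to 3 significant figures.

Vd = 2.8 L/kg × 79 kg = 221.2 L
k = 0.693/54 = 0.01283 h⁻¹, so CL = k·Vd = 0.01283 × 221.2 = 2.838 L/h
Infusion rate = CL × Css = 2.838 × 3.8 = 10.78 mg/h

10.8 mg/h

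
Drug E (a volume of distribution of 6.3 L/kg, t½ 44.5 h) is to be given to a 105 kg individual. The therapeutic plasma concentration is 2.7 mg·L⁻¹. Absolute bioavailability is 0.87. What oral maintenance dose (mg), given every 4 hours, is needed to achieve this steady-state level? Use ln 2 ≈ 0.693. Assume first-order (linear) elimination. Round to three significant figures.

Vd(total) = 105 kg × 6.3 L/kg = 661.5 L
CL = 0.693 × Vd / t½ = 0.693 × 661.5 / 44.5 = 10.30 L/h
D = CL × Css × τ / F = 10.30 × 2.7 × 4 / 0.87 = 127.9 mg

128 mg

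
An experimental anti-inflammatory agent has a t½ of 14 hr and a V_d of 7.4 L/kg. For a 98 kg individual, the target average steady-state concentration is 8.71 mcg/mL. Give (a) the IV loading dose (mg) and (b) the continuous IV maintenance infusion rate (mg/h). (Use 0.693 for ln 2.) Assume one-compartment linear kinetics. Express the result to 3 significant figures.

(a) 6320 mg; (b) 313 mg/h

Total Vd = 7.4 × 98 = 725.2 L
LD = Vd × C = 725.2 × 8.71 = 6316 mg
CL = 0.693 × Vd / t½ = 0.693 × 725.2 / 14 = 35.90 L/h
Infusion rate = CL × Css = 35.90 × 8.71 = 312.7 mg/h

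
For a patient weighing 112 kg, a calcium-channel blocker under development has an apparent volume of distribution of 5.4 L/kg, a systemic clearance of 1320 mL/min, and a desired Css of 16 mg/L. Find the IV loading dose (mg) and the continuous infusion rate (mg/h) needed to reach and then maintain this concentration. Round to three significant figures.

(a) 9680 mg; (b) 1270 mg/h

Vd(total) = 112 kg × 5.4 L/kg = 604.8 L
LD = Vd · C_target = 604.8 × 16 = 9677 mg
CL = 1320 mL/min = 1320 × 0.06 = 79.20 L/h
Maintenance: replace elimination → rate = CL × Css = 79.20 × 16 = 1267 mg/h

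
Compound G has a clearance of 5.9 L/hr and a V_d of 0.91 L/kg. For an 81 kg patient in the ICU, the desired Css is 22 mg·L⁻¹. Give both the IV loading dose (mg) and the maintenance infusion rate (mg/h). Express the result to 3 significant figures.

Total Vd = 0.91 × 81 = 73.71 L
Loading dose = Vd × C = 73.71 × 22 = 1622 mg
Maintenance infusion rate = CL × Css = 5.900 × 22 = 129.8 mg/h

(a) 1620 mg; (b) 130 mg/h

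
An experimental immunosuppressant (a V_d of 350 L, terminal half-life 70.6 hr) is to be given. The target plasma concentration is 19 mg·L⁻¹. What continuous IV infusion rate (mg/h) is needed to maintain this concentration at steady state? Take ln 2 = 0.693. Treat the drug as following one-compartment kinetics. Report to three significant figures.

65.3 mg/h

k = 0.693/70.6 = 0.009816 h⁻¹, so CL = k·Vd = 0.009816 × 350.0 = 3.436 L/h
Infusion rate = CL × Css = 3.436 × 19 = 65.28 mg/h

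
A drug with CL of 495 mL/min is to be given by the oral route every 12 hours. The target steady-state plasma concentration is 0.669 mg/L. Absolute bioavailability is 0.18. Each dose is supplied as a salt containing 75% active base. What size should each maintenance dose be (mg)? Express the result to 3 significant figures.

Convert clearance: 495 mL/min × 60 min/h ÷ 1000 mL/L = 29.70 L/h
D = CL × Css × τ / F / S = 29.70 × 0.669 × 12 / 0.18 / 0.75 = 1766 mg

1770 mg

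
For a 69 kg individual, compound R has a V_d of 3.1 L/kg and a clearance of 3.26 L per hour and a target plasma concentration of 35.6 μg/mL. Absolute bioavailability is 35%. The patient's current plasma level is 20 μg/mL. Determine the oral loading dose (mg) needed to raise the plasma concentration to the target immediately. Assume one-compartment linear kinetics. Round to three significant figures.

Vd = 3.1 L/kg × 69 kg = 213.9 L
Concentration deficit ΔC = 35.6 − 20 = 15.60 mg/L
LD = Vd × ΔC / F = 213.9 × 15.60 / 0.35 = 9534 mg

9530 mg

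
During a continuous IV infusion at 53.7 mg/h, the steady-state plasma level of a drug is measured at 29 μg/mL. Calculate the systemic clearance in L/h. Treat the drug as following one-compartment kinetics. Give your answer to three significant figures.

1.85 L/h

At steady state, infusion rate = CL × Css, so CL = rate / Css.
CL = 53.7 / 29 = 1.852 L/h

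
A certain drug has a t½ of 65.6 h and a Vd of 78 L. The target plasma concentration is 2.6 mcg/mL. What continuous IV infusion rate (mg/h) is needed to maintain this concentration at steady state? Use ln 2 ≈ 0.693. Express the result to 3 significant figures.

2.14 mg/h

CL = 0.693 × Vd / t½ = 0.693 × 78.00 / 65.6 = 0.8240 L/h
Infusion rate = CL × Css = 0.8240 × 2.6 = 2.142 mg/h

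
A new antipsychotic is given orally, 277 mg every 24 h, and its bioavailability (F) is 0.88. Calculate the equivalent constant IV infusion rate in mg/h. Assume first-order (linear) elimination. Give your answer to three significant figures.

Equivalent systemic input: infusion rate = F·D/τ.
Rate = 0.88 × 277 / 24 = 10.16 mg/h

10.2 mg/h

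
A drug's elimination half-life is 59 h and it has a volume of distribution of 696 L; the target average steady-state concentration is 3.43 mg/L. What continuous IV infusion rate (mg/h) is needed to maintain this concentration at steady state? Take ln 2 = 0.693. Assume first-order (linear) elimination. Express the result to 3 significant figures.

28.0 mg/h

CL = 0.693 × Vd / t½ = 0.693 × 696.0 / 59 = 8.175 L/h
Infusion rate = CL × Css = 8.175 × 3.43 = 28.04 mg/h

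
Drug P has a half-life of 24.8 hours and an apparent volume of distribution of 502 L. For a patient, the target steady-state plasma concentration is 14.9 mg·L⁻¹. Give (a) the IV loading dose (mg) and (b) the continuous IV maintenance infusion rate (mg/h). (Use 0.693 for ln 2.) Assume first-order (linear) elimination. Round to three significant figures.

LD = Vd × C = 502.0 × 14.9 = 7480 mg
CL = 0.693 × Vd / t½ = 0.693 × 502.0 / 24.8 = 14.03 L/h
Infusion rate = CL × Css = 14.03 × 14.9 = 209.0 mg/h

(a) 7480 mg; (b) 209 mg/h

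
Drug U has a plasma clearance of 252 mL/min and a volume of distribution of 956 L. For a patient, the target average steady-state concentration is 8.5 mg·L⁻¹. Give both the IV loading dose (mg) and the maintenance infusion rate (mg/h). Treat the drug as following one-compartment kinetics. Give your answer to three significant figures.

(a) 8130 mg; (b) 129 mg/h

Loading: fill Vd to C_target → 956.0 L × 8.5 mg/L = 8126 mg
Convert clearance: 252 mL/min × 60 min/h ÷ 1000 mL/L = 15.12 L/h
Infusion rate = 15.12 L/h × 8.5 mg/L = 128.5 mg/h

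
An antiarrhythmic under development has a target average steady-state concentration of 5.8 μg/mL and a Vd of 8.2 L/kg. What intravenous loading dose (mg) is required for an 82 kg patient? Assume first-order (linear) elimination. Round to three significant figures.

Vd = 8.2 L/kg × 82 kg = 672.4 L
The loading dose fills Vd to the target concentration.
LD = Vd × C = 672.4 × 5.800 = 3900 mg

3900 mg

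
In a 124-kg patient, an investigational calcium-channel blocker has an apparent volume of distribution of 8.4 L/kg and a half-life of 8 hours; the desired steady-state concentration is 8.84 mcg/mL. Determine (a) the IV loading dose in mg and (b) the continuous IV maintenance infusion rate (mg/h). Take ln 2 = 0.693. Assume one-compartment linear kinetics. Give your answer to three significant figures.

(a) 9210 mg; (b) 798 mg/h

Vd = 8.4 L/kg × 124 kg = 1042 L
LD = Vd × C = 1042 × 8.84 = 9211 mg
CL = 0.693 × Vd / t½ = 0.693 × 1042 / 8 = 90.26 L/h
Infusion rate = CL × Css = 90.26 × 8.84 = 797.9 mg/h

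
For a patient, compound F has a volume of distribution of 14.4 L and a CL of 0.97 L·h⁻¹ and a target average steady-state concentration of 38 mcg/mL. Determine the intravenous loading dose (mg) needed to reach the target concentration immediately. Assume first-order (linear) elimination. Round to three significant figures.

547 mg

LD = Vd × C = 14.40 × 38.00 = 547.2 mg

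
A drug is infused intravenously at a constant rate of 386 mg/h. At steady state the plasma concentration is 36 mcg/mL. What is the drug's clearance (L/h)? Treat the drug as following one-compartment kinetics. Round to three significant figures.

At steady state, infusion rate = CL × Css, so CL = rate / Css.
CL = 386 / 36 = 10.72 L/h

10.7 L/h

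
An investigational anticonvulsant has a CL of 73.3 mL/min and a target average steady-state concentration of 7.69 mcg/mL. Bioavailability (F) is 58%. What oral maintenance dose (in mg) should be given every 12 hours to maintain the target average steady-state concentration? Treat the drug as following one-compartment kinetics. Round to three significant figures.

Convert clearance: 73.3 mL/min × 60 min/h ÷ 1000 mL/L = 4.398 L/h
D = CL × Css × τ / F = 4.398 × 7.69 × 12 / 0.58 = 699.7 mg

700 mg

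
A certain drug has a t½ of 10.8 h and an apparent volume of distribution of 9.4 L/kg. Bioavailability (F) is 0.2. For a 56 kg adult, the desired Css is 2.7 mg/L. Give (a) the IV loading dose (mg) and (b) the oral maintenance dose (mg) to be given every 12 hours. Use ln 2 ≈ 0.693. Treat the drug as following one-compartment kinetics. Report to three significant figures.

Total Vd = 9.4 × 56 = 526.4 L
LD = Vd × C = 526.4 × 2.7 = 1421 mg
CL = 0.693 × Vd / t½ = 0.693 × 526.4 / 10.8 = 33.78 L/h
D = CL × Css × τ / F = 33.78 × 2.7 × 12 / 0.2 = 5472 mg

(a) 1420 mg; (b) 5470 mg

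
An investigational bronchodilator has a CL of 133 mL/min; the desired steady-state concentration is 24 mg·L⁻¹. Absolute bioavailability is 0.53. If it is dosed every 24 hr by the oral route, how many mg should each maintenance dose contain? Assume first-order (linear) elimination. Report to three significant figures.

Convert clearance: 133 mL/min × 60 min/h ÷ 1000 mL/L = 7.980 L/h
D = CL × Css × τ / F = 7.980 × 24 × 24 / 0.53 = 8673 mg

8670 mg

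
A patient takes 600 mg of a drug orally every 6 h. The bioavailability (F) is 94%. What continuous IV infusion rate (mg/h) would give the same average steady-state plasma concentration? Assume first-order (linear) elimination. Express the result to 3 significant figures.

94.0 mg/h

Equivalent systemic input: infusion rate = F·D/τ.
Rate = 0.94 × 600 / 6 = 94.00 mg/h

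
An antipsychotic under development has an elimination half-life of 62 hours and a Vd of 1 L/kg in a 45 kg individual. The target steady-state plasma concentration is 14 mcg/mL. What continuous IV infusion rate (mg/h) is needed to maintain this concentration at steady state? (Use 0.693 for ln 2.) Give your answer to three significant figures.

7.04 mg/h

Vd(total) = 45 kg × 1 L/kg = 45.00 L
k = 0.693/62 = 0.01118 h⁻¹, so CL = k·Vd = 0.01118 × 45.00 = 0.5031 L/h
Infusion rate = CL × Css = 0.5031 × 14 = 7.043 mg/h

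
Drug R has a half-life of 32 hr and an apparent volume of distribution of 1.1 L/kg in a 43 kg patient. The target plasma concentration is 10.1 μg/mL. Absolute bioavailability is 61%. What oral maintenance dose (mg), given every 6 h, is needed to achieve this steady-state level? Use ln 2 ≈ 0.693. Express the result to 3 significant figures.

102 mg

Vd = 1.1 L/kg × 43 kg = 47.30 L
k = 0.693/32 = 0.02166 h⁻¹, so CL = k·Vd = 0.02166 × 47.30 = 1.025 L/h
D = CL × Css × τ / F = 1.025 × 10.1 × 6 / 0.61 = 101.8 mg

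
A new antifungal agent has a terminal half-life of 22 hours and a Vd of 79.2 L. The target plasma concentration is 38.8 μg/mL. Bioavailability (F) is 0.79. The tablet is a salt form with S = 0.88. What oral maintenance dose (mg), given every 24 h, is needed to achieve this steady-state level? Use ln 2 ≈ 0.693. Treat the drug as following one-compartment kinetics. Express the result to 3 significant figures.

3340 mg

CL = 0.693 × Vd / t½ = 0.693 × 79.20 / 22 = 2.495 L/h
D = CL × Css × τ / F / S = 2.495 × 38.8 × 24 / 0.79 / 0.88 = 3342 mg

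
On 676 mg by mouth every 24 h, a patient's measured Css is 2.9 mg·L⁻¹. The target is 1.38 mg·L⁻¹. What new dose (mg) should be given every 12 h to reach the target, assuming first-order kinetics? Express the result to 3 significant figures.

161 mg

For first-order elimination, Css ∝ F·D/(CL·τ); F and CL are unchanged, so Css ∝ D/τ.
D₂ = D₁ × (Css,target / Css,current) × (τ₂/τ₁) = 676 × (1.38/2.9) × (12/24) = 160.8 mg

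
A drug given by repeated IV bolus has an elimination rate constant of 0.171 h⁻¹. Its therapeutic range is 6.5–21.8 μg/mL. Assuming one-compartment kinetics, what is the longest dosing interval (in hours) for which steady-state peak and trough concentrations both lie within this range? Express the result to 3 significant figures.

Between IV bolus doses, concentration decays as C = C₀·e^(−kτ), so C_peak/C_trough = e^(kτ).
τ_max = ln(C_peak/C_trough) / k = ln(21.8/6.5) / 0.1710 = 1.210 / 0.1710 = 7.076 h

7.08 h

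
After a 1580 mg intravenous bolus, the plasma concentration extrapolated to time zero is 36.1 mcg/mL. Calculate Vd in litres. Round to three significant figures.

Immediately after an IV bolus, C₀ = Dose / Vd, so Vd = Dose / C₀.
Vd = 1580 / 36.1 = 43.77 L

43.8 L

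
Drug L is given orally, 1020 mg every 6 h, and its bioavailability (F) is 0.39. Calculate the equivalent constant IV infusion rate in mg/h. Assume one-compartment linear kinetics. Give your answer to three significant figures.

Equivalent systemic input: infusion rate = F·D/τ.
Rate = 0.39 × 1020 / 6 = 66.30 mg/h

66.3 mg/h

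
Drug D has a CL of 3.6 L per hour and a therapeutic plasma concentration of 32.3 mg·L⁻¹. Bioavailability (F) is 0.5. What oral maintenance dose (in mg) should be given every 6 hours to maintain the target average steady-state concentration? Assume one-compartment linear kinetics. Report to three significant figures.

D = CL × Css × τ / F = 3.600 × 32.3 × 6 / 0.5 = 1395 mg

1400 mg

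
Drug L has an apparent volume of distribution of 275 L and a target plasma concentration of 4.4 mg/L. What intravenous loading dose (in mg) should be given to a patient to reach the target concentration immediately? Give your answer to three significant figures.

The loading dose fills Vd to the target concentration.
LD = Vd × C = 275.0 × 4.400 = 1210 mg

1210 mg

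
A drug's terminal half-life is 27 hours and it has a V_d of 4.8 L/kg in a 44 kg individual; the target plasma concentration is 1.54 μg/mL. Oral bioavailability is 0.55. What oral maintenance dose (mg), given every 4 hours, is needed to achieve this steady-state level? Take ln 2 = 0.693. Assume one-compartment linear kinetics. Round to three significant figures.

60.7 mg

Vd = 4.8 L/kg × 44 kg = 211.2 L
CL = 0.693 × Vd / t½ = 0.693 × 211.2 / 27 = 5.421 L/h
D = CL × Css × τ / F = 5.421 × 1.54 × 4 / 0.55 = 60.72 mg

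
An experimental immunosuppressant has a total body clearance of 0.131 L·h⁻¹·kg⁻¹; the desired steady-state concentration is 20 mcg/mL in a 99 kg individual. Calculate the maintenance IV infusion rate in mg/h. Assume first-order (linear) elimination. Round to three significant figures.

259 mg/h

CL = 0.131 L·h⁻¹·kg⁻¹ × 99 kg = 12.97 L/h
At steady state, infusion rate equals elimination rate: rate in = CL × Css.
Infusion rate = CL · Css = 12.97 L/h × 20 mg/L = 259.4 mg/h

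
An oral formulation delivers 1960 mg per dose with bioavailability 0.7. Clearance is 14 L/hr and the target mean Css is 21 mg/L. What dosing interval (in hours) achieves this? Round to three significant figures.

4.67 h

F·D/τ = CL·Css → τ = F·D / (CL·Css).
τ = 0.7 × 1960 / (14 × 21) = 4.667 h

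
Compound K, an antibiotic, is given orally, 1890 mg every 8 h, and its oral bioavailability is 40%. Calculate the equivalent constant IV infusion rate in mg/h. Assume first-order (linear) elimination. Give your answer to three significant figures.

94.5 mg/h

Equivalent systemic input: infusion rate = F·D/τ.
Rate = 0.4 × 1890 / 8 = 94.50 mg/h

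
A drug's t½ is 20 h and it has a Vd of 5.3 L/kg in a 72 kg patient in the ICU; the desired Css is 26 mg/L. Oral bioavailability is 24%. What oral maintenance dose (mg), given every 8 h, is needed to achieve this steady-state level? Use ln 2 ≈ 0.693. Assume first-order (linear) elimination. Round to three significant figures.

Vd(total) = 72 kg × 5.3 L/kg = 381.6 L
CL = 0.693 × Vd / t½ = 0.693 × 381.6 / 20 = 13.22 L/h
D = CL × Css × τ / F = 13.22 × 26 × 8 / 0.24 = 11460 mg

11500 mg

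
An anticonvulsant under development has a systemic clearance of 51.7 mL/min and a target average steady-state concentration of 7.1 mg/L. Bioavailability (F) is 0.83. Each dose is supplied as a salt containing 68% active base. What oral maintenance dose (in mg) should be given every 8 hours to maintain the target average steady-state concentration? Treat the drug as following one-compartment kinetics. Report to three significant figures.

312 mg

CL = 51.7 mL/min = 51.7 × 0.06 = 3.102 L/h
D = CL × Css × τ / F / S = 3.102 × 7.1 × 8 / 0.83 / 0.68 = 312.2 mg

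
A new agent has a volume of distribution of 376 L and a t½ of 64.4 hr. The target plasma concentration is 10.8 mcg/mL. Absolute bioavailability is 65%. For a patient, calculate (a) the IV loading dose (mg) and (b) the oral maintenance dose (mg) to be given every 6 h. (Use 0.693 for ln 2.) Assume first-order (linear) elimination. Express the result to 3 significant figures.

(a) 4060 mg; (b) 403 mg

LD = Vd × C = 376.0 × 10.8 = 4061 mg
CL = 0.693 × Vd / t½ = 0.693 × 376.0 / 64.4 = 4.046 L/h
D = CL × Css × τ / F = 4.046 × 10.8 × 6 / 0.65 = 403.4 mg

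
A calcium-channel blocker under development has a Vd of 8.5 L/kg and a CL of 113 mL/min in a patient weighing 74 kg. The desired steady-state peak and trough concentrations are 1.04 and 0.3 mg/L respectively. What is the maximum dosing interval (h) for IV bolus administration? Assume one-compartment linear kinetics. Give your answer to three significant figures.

Vd(total) = 74 kg × 8.5 L/kg = 629.0 L
CL = 113 mL/min × 60/1000 = 6.780 L/h
k = CL / Vd = 6.780 / 629.0 = 0.01078 h⁻¹
Between IV bolus doses, concentration decays as C = C₀·e^(−kτ), so C_peak/C_trough = e^(kτ).
τ_max = ln(C_peak/C_trough) / k = ln(1.04/0.3) / 0.01078 = 1.243 / 0.01078 = 115.3 h

115 h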